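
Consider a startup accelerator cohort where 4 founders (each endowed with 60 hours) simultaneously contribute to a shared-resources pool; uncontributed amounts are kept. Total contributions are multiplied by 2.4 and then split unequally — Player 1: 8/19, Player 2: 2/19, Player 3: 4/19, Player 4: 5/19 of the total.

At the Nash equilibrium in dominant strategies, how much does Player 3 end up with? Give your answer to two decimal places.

Player j's private return per contributed unit is 2.4 × (j's share). Contributing is weakly dominant for j when that share is at least 1/2.4 = 0.4167, and contributing 0 is dominant otherwise.
Player 1 alone (share 8/19) is above the threshold, contributing 60; the remaining 3 contribute 0. Total contributed: 60.
Player 3 keeps 60 and receives 2.4 × 60 × 4/19 = 30.32 from the shared-resources pool, for a payoff of 90.32.

90.32 hours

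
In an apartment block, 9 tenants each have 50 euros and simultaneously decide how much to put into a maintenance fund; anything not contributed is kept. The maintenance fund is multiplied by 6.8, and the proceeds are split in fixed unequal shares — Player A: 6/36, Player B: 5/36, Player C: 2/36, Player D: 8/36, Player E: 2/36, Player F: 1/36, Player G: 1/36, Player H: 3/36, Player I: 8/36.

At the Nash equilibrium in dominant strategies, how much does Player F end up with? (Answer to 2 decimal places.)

78.33 euros

Player j's private return per contributed unit is 6.8 × (j's share). Contributing is weakly dominant for j when that share is at least 1/6.8 = 0.1471, and contributing 0 is dominant otherwise.
Player A, Player D and Player I are above the threshold, contributing 50 each; the remaining 6 contribute 0. Total contributed: 150.
Player F keeps 50 and receives 6.8 × 150 × 1/36 = 28.33 from the maintenance fund, for a payoff of 78.33.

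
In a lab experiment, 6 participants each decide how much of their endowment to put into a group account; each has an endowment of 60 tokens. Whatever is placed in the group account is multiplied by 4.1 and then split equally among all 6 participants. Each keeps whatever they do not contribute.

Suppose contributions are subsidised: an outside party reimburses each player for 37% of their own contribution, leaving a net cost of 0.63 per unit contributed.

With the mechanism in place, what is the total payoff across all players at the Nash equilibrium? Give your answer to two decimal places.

With the mechanism, a contributed unit returns (4.1/6) / 0.63 = 1.0847 per unit of net cost to the contributor — now above 1 — so contributing fully is weakly dominant for every player.
At the Nash equilibrium everyone contributes 60. Group total payoff = 6 × (60 × 0.37 + 4.1 × 60) = 1609.20.

1609.20 tokens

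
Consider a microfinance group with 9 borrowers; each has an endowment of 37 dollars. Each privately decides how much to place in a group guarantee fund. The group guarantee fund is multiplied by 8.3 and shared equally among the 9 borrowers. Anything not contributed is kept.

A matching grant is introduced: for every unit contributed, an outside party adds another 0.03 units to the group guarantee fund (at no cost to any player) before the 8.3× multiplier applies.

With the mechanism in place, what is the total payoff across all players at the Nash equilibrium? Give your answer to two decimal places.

With the mechanism, a contributed unit returns 8.3 × 1.03 / 9 = 0.9499 per unit of net cost — still below 1 — so contributing 0 remains dominant for every player.
At the Nash equilibrium no one contributes; group total payoff = 9 × 37 = 333.

333.00 dollars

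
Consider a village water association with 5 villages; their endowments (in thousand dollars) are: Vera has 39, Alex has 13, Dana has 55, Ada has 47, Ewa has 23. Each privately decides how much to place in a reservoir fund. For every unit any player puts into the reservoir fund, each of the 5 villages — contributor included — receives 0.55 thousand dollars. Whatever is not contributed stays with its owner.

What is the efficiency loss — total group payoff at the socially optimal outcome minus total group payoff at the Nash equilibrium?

The private return per contributed unit is 0.55 < 1 for everyone, so the Nash equilibrium is zero contribution and the group total is Σ E_j = 39 + 13 + 55 + 47 + 23 = 177.
Each contributed unit returns 2.750 to the group, so the social optimum is full contribution by everyone: group total = 2.750 × 177 = 486.75.
Efficiency loss = (2.750 − 1) × 177 = 309.75.

309.75 thousand dollars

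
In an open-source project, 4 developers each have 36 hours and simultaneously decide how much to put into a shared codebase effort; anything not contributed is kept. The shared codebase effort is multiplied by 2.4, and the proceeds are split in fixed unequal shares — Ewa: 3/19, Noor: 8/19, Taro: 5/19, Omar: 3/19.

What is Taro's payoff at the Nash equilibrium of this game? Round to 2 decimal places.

For player j, contributing a unit is worthwhile iff 2.4 × (j's share) ≥ 1, i.e. iff j's share is at least 0.4167.
Noor alone (share 8/19) is above the threshold, contributing 36; the remaining 3 contribute 0. Total contributed: 36.
Taro keeps 36 and receives 2.4 × 36 × 5/19 = 22.74 from the shared codebase effort, for a payoff of 58.74.

58.74 hours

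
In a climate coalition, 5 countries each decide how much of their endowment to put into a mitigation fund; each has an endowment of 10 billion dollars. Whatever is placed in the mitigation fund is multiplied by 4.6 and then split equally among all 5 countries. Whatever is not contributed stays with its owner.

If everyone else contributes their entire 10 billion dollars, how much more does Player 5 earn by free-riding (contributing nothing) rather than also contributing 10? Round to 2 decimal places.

Switching from a contribution of 10 to 0 lets Player 5 keep an extra 10 billion dollars, but lowers the mitigation fund by 10, which costs Player 5 their own share of that drop: 4.6/5 × 10 = 9.20.
Net gain = 10 − 9.20 = 0.80. The private return per contributed unit (0.9200) is below 1, so free-riding is indeed the best response regardless of what the others do.

0.80 billion dollars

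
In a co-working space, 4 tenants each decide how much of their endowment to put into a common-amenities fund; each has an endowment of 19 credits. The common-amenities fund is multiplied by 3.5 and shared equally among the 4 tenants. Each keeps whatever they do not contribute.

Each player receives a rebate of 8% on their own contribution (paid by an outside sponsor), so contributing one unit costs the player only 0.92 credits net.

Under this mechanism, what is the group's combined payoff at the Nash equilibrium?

The effective private return is (3.5/4) / 0.92 = 0.9511, which is still under 1, so the mechanism doesn't change anyone's dominant strategy: zero contribution.
At the Nash equilibrium no one contributes; group total payoff = 4 × 19 = 76.

76.00 credits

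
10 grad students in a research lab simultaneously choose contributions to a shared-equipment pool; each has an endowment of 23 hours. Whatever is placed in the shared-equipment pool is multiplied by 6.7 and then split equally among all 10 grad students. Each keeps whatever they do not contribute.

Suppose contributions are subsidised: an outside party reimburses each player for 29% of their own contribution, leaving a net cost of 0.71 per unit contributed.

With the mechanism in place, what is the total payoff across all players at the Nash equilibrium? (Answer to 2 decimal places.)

Even with the mechanism, each unit contributed returns only (6.7/10) / 0.71 = 0.9437 per unit of net cost, so contributing nothing is still dominant.
Everyone keeps their endowment and the group total is 10 × 23 = 230.

230.00 hours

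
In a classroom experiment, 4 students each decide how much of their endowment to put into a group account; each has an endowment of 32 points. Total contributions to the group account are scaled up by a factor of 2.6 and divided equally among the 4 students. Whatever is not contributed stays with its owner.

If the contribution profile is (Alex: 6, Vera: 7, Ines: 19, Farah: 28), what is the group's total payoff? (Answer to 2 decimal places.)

Total contributed: 6 + 7 + 19 + 28 = 60; total kept: 4 × 32 − 60 = 68.
The group account pays out 2.6 × 60 = 156.00 in aggregate.
Group total = 68 + 156.00 = 224.00.

224.00 points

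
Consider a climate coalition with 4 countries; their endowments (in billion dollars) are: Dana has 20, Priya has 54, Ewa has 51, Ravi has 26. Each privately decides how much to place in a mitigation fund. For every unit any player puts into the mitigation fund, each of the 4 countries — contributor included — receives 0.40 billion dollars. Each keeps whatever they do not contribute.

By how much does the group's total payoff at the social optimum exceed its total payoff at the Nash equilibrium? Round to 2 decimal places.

90.60 billion dollars

The private return per contributed unit is 0.40 < 1 for everyone, so the Nash equilibrium is zero contribution and the group total is Σ E_j = 20 + 54 + 51 + 26 = 151.
Each contributed unit returns 1.600 to the group, so the social optimum is full contribution by everyone: group total = 1.600 × 151 = 241.60.
Efficiency loss = (1.600 − 1) × 151 = 90.60.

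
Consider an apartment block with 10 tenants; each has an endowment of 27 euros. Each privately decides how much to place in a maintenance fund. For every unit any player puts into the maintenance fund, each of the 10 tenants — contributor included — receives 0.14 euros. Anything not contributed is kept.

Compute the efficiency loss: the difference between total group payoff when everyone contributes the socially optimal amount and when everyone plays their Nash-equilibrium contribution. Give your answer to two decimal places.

108.00 euros

The private return per contributed unit is 0.14 < 1, so contributing 0 is dominant for every player. At the Nash equilibrium everyone keeps their 27, and the group total is 10 × 27 = 270.
Each contributed unit returns 1.400 to the group as a whole (0.14 to each of 10 players), which exceeds 1, so the social optimum is full contribution: group total = 1.400 × 270 = 378.00.
Efficiency loss = 378.00 − 270 = 108.00.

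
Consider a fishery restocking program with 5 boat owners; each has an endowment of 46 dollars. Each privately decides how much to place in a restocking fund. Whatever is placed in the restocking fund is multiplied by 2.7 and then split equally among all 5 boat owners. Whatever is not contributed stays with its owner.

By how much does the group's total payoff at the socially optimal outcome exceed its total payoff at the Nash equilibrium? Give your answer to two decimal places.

Each contributed unit returns 2.7/5 = 0.5400 to its contributor — below 1 — so contributing 0 is dominant for every player. At the Nash equilibrium everyone keeps their 46, and the group total is 5 × 46 = 230.
Each contributed unit returns 2.700 to the group as a whole (0.5400 to each of 5 players), which exceeds 1, so the social optimum is full contribution: group total = 2.700 × 230 = 621.00.
Efficiency loss = 621.00 − 230 = 391.00.

391.00 dollars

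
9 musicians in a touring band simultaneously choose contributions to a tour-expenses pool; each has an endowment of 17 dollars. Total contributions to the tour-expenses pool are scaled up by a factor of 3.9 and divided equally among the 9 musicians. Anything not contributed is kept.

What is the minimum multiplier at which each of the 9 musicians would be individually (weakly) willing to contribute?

A contributed unit returns (multiplier)/9 to its contributor.
This reaches 1 exactly when the multiplier is 9.

9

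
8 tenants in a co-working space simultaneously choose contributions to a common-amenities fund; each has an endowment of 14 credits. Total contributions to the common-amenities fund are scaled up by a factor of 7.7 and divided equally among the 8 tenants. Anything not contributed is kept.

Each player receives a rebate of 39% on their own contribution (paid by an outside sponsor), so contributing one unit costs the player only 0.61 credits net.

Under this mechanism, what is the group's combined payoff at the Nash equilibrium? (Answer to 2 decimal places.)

With the mechanism, a contributed unit returns (7.7/8) / 0.61 = 1.5779 per unit of net cost to the contributor — now above 1 — so contributing fully is weakly dominant for every player.
At the Nash equilibrium everyone contributes 14. Group total payoff = 8 × (14 × 0.39 + 7.7 × 14) = 906.08.

906.08 credits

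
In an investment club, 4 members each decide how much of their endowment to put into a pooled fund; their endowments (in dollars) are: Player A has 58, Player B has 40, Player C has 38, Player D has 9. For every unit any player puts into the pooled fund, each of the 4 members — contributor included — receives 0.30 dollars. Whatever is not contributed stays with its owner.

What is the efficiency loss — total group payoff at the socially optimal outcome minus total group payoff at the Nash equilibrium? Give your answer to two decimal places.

29.00 dollars

The private return per contributed unit is 0.30 < 1 for everyone, so the Nash equilibrium is zero contribution and the group total is Σ E_j = 58 + 40 + 38 + 9 = 145.
Each contributed unit returns 1.200 to the group, so the social optimum is full contribution by everyone: group total = 1.200 × 145 = 174.00.
Efficiency loss = (1.200 − 1) × 145 = 29.00.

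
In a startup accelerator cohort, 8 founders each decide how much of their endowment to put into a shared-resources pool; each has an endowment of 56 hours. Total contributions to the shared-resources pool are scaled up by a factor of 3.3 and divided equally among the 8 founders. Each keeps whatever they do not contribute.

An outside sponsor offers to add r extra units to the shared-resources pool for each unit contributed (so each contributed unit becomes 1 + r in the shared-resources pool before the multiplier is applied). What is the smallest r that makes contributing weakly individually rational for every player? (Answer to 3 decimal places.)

1.424

With matching at rate r, one contributed unit becomes (1 + r) in the shared-resources pool and returns 3.3 × (1 + r) / 8 to the contributor.
Setting this equal to 1: 1 + r = 8/3.3 = 2.4242.
So the minimum matching rate is r = 2.4242 − 1 = 1.424.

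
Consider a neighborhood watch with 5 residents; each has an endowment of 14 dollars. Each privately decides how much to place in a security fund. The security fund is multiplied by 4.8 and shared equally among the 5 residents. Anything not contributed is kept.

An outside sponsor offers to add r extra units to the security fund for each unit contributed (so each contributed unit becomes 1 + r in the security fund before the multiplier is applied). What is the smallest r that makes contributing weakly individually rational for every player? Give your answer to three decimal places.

With matching at rate r, one contributed unit becomes (1 + r) in the security fund and returns 4.8 × (1 + r) / 5 to the contributor.
Setting this equal to 1: 1 + r = 5/4.8 = 1.0417.
So the minimum matching rate is r = 1.0417 − 1 = 0.042.

0.042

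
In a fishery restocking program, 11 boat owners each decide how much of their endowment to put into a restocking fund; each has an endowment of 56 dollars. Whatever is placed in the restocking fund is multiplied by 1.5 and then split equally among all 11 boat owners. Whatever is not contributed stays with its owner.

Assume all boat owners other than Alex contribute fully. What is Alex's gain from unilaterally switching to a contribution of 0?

Switching from a contribution of 56 to 0 lets Alex keep an extra 56 dollars, but lowers the restocking fund by 56, which costs Alex their own share of that drop: 1.5/11 × 56 = 7.64.
Net gain = 56 − 7.64 = 48.36. The private return per contributed unit (0.1364) is below 1, so free-riding is indeed the best response regardless of what the others do.

48.36 dollars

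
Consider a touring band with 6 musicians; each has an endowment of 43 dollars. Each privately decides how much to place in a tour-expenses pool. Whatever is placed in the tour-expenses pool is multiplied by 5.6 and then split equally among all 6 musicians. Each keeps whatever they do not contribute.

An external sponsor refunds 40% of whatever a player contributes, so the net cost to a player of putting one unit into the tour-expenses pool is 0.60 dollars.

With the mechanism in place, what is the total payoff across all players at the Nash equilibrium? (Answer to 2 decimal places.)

1548.00 dollars

The effective private return per unit is now (5.6/6) / 0.60 = 1.5556 > 1, so every player's dominant strategy flips to full contribution.
At the Nash equilibrium everyone contributes 43. Group total payoff = 6 × (43 × 0.40 + 5.6 × 43) = 1548.00.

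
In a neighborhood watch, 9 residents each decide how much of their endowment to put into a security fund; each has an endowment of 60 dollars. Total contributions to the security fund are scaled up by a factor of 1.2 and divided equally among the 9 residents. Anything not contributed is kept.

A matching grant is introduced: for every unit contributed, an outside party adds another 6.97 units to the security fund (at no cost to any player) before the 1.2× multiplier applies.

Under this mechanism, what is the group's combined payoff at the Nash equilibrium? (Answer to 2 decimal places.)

5164.56 dollars

Under the mechanism each unit contributed yields 1.2 × 7.97 / 9 = 1.0627 back to its contributor per unit of net cost, which exceeds 1, making full contribution the dominant choice for everyone.
At the Nash equilibrium everyone contributes 60. Group total payoff = 1.2 × 7.97 × 540 = 5164.56.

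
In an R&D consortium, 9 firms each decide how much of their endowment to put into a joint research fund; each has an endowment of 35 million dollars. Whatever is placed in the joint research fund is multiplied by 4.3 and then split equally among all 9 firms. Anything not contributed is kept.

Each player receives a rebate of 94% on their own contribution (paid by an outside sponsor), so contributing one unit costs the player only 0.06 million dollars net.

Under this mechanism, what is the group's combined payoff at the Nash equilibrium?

1650.60 million dollars

Under the mechanism each unit contributed yields (4.3/9) / 0.06 = 7.9630 back to its contributor per unit of net cost, which exceeds 1, making full contribution the dominant choice for everyone.
So the Nash equilibrium is full contribution by all 9; the group earns 9 × (35 × 0.94 + 4.3 × 35) = 1650.60.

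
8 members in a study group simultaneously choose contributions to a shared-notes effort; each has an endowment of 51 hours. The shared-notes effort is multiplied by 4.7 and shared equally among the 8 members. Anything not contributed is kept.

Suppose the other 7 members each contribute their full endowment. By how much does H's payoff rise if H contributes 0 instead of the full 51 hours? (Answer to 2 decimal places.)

Switching from a contribution of 51 to 0 lets H keep an extra 51 hours, but lowers the shared-notes effort by 51, which costs H their own share of that drop: 4.7/8 × 51 = 29.96.
Net gain = 51 − 29.96 = 21.04. The private return per contributed unit (0.5875) is below 1, so free-riding is indeed the best response regardless of what the others do.

21.04 hours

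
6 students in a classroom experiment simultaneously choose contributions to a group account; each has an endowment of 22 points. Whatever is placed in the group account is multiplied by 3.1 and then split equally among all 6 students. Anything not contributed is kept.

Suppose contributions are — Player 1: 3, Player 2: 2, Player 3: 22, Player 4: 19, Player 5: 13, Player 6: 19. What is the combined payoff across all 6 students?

295.80 points

Total contributed: 3 + 2 + 22 + 19 + 13 + 19 = 78; total kept: 6 × 22 − 78 = 54.
The group account pays out 3.1 × 78 = 241.80 in aggregate.
Group total = 54 + 241.80 = 295.80.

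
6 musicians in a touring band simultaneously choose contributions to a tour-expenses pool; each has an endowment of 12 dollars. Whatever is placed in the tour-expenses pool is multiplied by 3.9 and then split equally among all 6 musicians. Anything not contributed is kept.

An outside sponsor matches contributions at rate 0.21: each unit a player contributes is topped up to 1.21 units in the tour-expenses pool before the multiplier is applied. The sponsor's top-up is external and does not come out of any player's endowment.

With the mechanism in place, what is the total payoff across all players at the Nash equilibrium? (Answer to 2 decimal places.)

With the mechanism, a contributed unit returns 3.9 × 1.21 / 6 = 0.7865 per unit of net cost — still below 1 — so contributing 0 remains dominant for every player.
At the Nash equilibrium no one contributes; group total payoff = 6 × 12 = 72.

72.00 dollars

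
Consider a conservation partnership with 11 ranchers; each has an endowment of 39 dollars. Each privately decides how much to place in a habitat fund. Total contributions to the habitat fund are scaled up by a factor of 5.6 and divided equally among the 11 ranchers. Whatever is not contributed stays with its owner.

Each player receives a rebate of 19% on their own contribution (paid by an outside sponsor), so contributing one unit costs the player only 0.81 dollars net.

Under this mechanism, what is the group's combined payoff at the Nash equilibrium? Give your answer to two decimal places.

429.00 dollars

Even with the mechanism, each unit contributed returns only (5.6/11) / 0.81 = 0.6285 per unit of net cost, so contributing nothing is still dominant.
Everyone keeps their endowment and the group total is 11 × 39 = 429.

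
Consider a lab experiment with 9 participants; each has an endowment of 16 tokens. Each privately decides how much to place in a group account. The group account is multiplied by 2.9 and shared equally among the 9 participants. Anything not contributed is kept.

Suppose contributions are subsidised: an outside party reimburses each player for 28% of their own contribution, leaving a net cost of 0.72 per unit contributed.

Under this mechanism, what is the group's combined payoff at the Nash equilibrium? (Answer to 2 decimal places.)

The effective private return is (2.9/9) / 0.72 = 0.4475, which is still under 1, so the mechanism doesn't change anyone's dominant strategy: zero contribution.
Everyone keeps their endowment and the group total is 9 × 16 = 144.

144.00 tokens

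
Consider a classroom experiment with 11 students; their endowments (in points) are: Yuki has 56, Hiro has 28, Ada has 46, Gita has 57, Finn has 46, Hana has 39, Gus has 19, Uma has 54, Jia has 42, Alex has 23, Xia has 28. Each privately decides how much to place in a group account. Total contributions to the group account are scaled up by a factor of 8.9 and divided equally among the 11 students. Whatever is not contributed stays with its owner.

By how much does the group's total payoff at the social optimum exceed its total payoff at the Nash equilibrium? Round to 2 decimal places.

The private return per contributed unit is 8.9/11 = 0.8091 < 1 for every player regardless of endowment, so the Nash equilibrium is zero contribution and the group total is Σ E_j = 56 + 28 + 46 + 57 + 46 + 39 + 19 + 54 + 42 + 23 + 28 = 438.
Each contributed unit returns 8.900 to the group, so the social optimum is full contribution by everyone: group total = 8.900 × 438 = 3898.20.
Efficiency loss = (8.900 − 1) × 438 = 3460.20.

3460.20 points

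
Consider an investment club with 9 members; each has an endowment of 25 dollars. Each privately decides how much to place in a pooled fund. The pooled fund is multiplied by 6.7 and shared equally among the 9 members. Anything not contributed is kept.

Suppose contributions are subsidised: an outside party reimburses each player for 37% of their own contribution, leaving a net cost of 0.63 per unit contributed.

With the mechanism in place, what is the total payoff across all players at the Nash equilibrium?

With the mechanism, a contributed unit returns (6.7/9) / 0.63 = 1.1817 per unit of net cost to the contributor — now above 1 — so contributing fully is weakly dominant for every player.
So the Nash equilibrium is full contribution by all 9; the group earns 9 × (25 × 0.37 + 6.7 × 25) = 1590.75.

1590.75 dollars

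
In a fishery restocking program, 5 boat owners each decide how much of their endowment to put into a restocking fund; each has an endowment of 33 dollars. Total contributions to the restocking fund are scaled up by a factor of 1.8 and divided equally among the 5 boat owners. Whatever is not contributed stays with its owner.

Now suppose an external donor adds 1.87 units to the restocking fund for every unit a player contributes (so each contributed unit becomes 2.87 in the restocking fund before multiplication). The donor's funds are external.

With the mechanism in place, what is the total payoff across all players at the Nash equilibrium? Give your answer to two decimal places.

852.39 dollars

Under the mechanism each unit contributed yields 1.8 × 2.87 / 5 = 1.0332 back to its contributor per unit of net cost, which exceeds 1, making full contribution the dominant choice for everyone.
So the Nash equilibrium is full contribution by all 5; the group earns 1.8 × 2.87 × 165 = 852.39.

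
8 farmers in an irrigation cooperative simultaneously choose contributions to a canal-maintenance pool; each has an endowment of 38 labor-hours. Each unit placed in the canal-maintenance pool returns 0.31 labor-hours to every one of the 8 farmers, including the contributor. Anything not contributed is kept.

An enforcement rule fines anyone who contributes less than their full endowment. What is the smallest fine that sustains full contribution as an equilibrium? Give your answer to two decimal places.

26.22 labor-hours

Given the others contribute fully, the best deviation is to contribute 0 (any partial contribution still incurs the fine and gives up units whose private return 0.31 is below 1).
Deviating from 38 to 0 saves 38 labor-hours but forfeits the deviator's share of the drop in the canal-maintenance pool: 0.31 × 38 = 11.78.
So the deviation gain is 38 − 11.78 = 26.22, and the fine must be at least 26.22 labor-hours to wipe it out.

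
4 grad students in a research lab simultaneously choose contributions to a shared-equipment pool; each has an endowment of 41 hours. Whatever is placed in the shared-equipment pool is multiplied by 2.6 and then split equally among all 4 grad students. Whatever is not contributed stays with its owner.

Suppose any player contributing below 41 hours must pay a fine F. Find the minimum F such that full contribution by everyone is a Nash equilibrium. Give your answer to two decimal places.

Given the others contribute fully, the best deviation is to contribute 0 (any partial contribution still incurs the fine and gives up units whose private return 0.6500 is below 1).
Deviating from 41 to 0 saves 41 hours but forfeits the deviator's share of the drop in the shared-equipment pool: 2.6/4 × 41 = 26.65.
So the deviation gain is 41 − 26.65 = 14.35, and the fine must be at least 14.35 hours to wipe it out.

14.35 hours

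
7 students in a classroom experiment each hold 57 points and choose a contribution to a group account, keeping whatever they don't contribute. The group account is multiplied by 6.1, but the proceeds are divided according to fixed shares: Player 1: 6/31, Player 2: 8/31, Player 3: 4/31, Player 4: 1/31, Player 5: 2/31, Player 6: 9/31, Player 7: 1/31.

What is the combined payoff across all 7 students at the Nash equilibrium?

1271.10 points

For player j, contributing a unit is worthwhile iff 6.1 × (j's share) ≥ 1, i.e. iff j's share is at least 0.1639.
Player 1, Player 2 and Player 6 clear that bar, contributing 57 each; the remaining 4 contribute 0. Total contributed: 171.
The group account pays out 6.1 × 171 = 1043.10 in total (split across the unequal shares, but the aggregate is all that matters for the group sum).
The 4 free-riders keep 57 each, adding 228. Group total = 228 + 1043.10 = 1271.10.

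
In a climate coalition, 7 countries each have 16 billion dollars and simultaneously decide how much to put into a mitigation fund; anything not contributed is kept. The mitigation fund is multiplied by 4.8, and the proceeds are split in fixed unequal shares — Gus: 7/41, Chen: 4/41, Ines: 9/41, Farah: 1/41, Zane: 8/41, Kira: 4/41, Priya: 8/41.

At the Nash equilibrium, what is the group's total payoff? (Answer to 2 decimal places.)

172.80 billion dollars

Player j's private return per contributed unit is 4.8 × (j's share). Contributing is weakly dominant for j when that share is at least 1/4.8 = 0.2083, and contributing 0 is dominant otherwise.
Ines alone (share 9/41) is above the threshold, contributing 16; the remaining 6 contribute 0. Total contributed: 16.
The mitigation fund pays out 4.8 × 16 = 76.80 in total (split across the unequal shares, but the aggregate is all that matters for the group sum).
The 6 free-riders keep 16 each, adding 96. Group total = 96 + 76.80 = 172.80.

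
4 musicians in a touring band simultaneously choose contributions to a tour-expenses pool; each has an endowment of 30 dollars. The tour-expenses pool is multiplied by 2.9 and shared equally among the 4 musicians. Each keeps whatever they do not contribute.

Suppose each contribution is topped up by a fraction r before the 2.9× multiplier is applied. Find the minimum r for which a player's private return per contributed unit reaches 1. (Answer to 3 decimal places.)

0.379

With matching at rate r, one contributed unit becomes (1 + r) in the tour-expenses pool and returns 2.9 × (1 + r) / 4 to the contributor.
Setting this equal to 1: 1 + r = 4/2.9 = 1.3793.
So the minimum matching rate is r = 1.3793 − 1 = 0.379.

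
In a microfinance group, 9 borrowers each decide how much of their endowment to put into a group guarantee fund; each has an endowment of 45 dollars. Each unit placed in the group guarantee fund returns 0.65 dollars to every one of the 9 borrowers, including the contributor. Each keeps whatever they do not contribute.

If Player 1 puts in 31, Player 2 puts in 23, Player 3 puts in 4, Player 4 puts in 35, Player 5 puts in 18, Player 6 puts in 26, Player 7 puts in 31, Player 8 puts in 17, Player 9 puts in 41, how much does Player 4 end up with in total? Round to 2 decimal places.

156.90 dollars

Total contributed: 31 + 23 + 4 + 35 + 18 + 26 + 31 + 17 + 41 = 226.
Each receives 0.65 × 226 = 146.90 from the group guarantee fund.
Player 4 keeps 45 − 35 = 10, so Player 4's payoff is 10 + 146.90 = 156.90.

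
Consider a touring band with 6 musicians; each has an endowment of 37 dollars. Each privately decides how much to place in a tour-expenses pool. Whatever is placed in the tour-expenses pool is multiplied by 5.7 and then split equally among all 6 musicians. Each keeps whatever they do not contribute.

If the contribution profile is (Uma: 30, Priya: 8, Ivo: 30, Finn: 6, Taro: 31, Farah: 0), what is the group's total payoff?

Total contributed: 30 + 8 + 30 + 6 + 31 + 0 = 105; total kept: 6 × 37 − 105 = 117.
The tour-expenses pool pays out 5.7 × 105 = 598.50 in aggregate.
Group total = 117 + 598.50 = 715.50.

715.50 dollars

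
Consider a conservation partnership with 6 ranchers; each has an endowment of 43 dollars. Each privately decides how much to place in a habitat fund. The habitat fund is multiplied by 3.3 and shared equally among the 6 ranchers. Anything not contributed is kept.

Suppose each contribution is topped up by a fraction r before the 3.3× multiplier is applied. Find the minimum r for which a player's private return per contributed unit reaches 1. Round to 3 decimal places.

0.818

With matching at rate r, one contributed unit becomes (1 + r) in the habitat fund and returns 3.3 × (1 + r) / 6 to the contributor.
Setting this equal to 1: 1 + r = 6/3.3 = 1.8182.
So the minimum matching rate is r = 1.8182 − 1 = 0.818.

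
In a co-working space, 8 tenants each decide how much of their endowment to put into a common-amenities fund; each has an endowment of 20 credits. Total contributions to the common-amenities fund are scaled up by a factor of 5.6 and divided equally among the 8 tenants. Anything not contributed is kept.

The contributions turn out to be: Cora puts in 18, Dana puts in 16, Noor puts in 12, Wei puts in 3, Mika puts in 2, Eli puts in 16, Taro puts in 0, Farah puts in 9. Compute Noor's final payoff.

Total contributed: 18 + 16 + 12 + 3 + 2 + 16 + 0 + 9 = 76.
Each receives 5.6 × 76 / 8 = 53.20 from the common-amenities fund.
Noor keeps 20 − 12 = 8, so Noor's payoff is 8 + 53.20 = 61.20.

61.20 credits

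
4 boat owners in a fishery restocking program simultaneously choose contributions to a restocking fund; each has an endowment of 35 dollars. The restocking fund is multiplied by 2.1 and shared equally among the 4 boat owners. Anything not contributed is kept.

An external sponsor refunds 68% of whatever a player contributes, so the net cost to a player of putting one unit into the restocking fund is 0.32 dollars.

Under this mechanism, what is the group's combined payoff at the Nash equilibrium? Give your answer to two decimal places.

With the mechanism, a contributed unit returns (2.1/4) / 0.32 = 1.6406 per unit of net cost to the contributor — now above 1 — so contributing fully is weakly dominant for every player.
So the Nash equilibrium is full contribution by all 4; the group earns 4 × (35 × 0.68 + 2.1 × 35) = 389.20.

389.20 dollars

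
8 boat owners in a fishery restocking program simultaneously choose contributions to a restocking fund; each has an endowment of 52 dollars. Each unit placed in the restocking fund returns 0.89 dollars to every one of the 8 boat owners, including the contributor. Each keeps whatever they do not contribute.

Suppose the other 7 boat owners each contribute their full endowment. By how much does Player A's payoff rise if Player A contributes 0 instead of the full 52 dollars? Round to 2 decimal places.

Switching from a contribution of 52 to 0 lets Player A keep an extra 52 dollars, but lowers the restocking fund by 52, which costs Player A their own share of that drop: 0.89 × 52 = 46.28.
Net gain = 52 − 46.28 = 5.72. The private return per contributed unit (0.89) is below 1, so free-riding is indeed the best response regardless of what the others do.

5.72 dollars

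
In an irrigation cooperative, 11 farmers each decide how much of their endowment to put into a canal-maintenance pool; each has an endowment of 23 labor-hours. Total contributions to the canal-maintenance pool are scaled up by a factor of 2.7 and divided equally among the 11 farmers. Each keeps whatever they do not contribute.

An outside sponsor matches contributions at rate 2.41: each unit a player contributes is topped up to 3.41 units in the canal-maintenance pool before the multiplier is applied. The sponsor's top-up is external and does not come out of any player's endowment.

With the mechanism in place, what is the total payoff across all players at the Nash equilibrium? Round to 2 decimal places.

253.00 labor-hours

The effective private return is 2.7 × 3.41 / 11 = 0.8370, which is still under 1, so the mechanism doesn't change anyone's dominant strategy: zero contribution.
Everyone keeps their endowment and the group total is 11 × 23 = 253.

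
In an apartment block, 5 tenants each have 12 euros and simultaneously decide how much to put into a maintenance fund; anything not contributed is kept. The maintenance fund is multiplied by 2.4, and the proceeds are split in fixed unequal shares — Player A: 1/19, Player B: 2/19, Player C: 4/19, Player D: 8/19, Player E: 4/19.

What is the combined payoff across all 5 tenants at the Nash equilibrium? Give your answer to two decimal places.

76.80 euros

For player j, contributing a unit is worthwhile iff 2.4 × (j's share) ≥ 1, i.e. iff j's share is at least 0.4167.
Player D alone (share 8/19) is above the threshold, contributing 12; the remaining 4 contribute 0. Total contributed: 12.
The maintenance fund pays out 2.4 × 12 = 28.80 in total (split across the unequal shares, but the aggregate is all that matters for the group sum).
The 4 free-riders keep 12 each, adding 48. Group total = 48 + 28.80 = 76.80.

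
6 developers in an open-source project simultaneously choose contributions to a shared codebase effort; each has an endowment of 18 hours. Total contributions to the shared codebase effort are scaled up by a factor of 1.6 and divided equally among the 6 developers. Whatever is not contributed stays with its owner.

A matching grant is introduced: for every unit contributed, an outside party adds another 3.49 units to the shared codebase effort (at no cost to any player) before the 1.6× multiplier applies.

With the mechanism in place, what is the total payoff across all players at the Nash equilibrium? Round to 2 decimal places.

775.87 hours

The effective private return per unit is now 1.6 × 4.49 / 6 = 1.1973 > 1, so every player's dominant strategy flips to full contribution.
At the Nash equilibrium everyone contributes 18. Group total payoff = 1.6 × 4.49 × 108 = 775.87.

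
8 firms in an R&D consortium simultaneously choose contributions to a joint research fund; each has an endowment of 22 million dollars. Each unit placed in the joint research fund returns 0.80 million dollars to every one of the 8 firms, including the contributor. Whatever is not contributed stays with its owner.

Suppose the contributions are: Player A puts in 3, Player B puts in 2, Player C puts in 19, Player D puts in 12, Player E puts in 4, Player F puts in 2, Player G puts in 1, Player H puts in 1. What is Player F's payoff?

Total contributed: 3 + 2 + 19 + 12 + 4 + 2 + 1 + 1 = 44.
Each receives 0.80 × 44 = 35.20 from the joint research fund.
Player F keeps 22 − 2 = 20, so Player F's payoff is 20 + 35.20 = 55.20.

55.20 million dollars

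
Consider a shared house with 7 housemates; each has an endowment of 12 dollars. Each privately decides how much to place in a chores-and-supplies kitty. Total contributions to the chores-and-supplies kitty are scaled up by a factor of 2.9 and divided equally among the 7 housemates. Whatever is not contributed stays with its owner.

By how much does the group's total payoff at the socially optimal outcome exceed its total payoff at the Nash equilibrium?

Each contributed unit returns 2.9/7 = 0.4143 to its contributor — below 1 — so contributing 0 is dominant for every player. At the Nash equilibrium everyone keeps their 12, and the group total is 7 × 12 = 84.
Each contributed unit returns 2.900 to the group as a whole (0.4143 to each of 7 players), which exceeds 1, so the social optimum is full contribution: group total = 2.900 × 84 = 243.60.
Efficiency loss = 243.60 − 84 = 159.60.

159.60 dollars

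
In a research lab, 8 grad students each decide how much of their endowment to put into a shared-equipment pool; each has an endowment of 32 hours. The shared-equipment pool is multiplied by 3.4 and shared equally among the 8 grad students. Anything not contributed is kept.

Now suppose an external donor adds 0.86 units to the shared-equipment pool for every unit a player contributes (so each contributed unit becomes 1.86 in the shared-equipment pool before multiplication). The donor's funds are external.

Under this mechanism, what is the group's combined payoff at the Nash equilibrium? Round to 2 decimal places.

256.00 hours

With the mechanism, a contributed unit returns 3.4 × 1.86 / 8 = 0.7905 per unit of net cost — still below 1 — so contributing 0 remains dominant for every player.
Everyone keeps their endowment and the group total is 8 × 32 = 256.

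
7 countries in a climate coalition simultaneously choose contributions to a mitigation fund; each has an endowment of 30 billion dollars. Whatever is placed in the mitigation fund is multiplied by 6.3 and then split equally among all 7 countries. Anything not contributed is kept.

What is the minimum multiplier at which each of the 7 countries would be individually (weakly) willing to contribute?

A contributed unit returns (multiplier)/7 to its contributor.
This reaches 1 exactly when the multiplier is 7.

7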